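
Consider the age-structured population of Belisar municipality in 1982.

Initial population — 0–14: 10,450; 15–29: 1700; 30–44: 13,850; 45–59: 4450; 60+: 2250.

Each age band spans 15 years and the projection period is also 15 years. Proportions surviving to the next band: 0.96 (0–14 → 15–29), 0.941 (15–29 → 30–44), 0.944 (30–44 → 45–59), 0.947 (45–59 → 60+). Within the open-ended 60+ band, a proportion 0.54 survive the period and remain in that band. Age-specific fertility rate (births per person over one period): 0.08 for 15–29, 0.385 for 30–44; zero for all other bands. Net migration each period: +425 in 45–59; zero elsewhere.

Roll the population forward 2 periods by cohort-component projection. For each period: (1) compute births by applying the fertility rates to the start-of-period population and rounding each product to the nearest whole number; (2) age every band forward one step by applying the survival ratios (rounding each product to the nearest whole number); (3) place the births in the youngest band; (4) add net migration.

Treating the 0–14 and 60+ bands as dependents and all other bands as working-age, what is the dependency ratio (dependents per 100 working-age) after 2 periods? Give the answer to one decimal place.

103.1

Numbering the bands 1..5 from youngest to oldest:
Period 1.
Births: 1700 × 0.08 = 136, 13850 × 0.385 = 5332 → total 5468
Band 2: 10450 × 0.96 = 10032
Band 3: 1700 × 0.941 = 1600
Band 4: 13850 × 0.944 = 13074
Band 5: 4450 × 0.947 + 2250 × 0.54 = 4214 + 1215 = 5429
Net migration: Band 4 + 425 → 13499
Population now: 0–14=5468, 15–29=10032, 30–44=1600, 45–59=13499, 60+=5429
Period 2.
Births: 10032 × 0.08 = 803, 1600 × 0.385 = 616 → total 1419
Band 2: 5468 × 0.96 = 5249
Band 3: 10032 × 0.941 = 9440
Band 4: 1600 × 0.944 = 1510
Band 5: 13499 × 0.947 + 5429 × 0.54 = 12784 + 2932 = 15716
Net migration: Band 4 + 425 → 1935
Population now: 0–14=1419, 15–29=5249, 30–44=9440, 45–59=1935, 60+=15716
Dependents (band 0–14 + band 60+) = 1419 + 15716 = 17135; working-age = 16624; ratio = 17135/16624 × 100 = 103.1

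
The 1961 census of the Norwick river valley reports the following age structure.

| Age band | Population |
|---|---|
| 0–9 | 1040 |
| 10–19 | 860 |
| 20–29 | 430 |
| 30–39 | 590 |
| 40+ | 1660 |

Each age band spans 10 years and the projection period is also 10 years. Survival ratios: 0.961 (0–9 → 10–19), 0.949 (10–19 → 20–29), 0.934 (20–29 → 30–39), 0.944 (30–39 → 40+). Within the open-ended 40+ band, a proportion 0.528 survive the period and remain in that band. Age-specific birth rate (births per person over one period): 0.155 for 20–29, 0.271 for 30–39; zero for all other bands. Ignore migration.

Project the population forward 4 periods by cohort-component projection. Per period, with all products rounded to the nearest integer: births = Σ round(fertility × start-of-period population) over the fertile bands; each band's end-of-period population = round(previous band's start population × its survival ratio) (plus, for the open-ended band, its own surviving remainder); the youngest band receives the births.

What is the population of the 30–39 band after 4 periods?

193

Numbering the groups 1..5 from youngest to oldest:
Period 1.
Births: 430 × 0.155 = 67, 590 × 0.271 = 160 — total 227
Group 2: 1040 × 0.961 = 999
Group 3: 860 × 0.949 = 816
Group 4: 430 × 0.934 = 402
Group 5: 590 × 0.944 + 1660 × 0.528 = 557 + 876 = 1433
End of period: [227, 999, 816, 402, 1433]
Period 2.
Births: 816 × 0.155 = 126, 402 × 0.271 = 109 — total 235
Group 2: 227 × 0.961 = 218
Group 3: 999 × 0.949 = 948
Group 4: 816 × 0.934 = 762
Group 5: 402 × 0.944 + 1433 × 0.528 = 379 + 757 = 1136
End of period: [235, 218, 948, 762, 1136]
Period 3.
Births: 948 × 0.155 = 147, 762 × 0.271 = 207 — total 354
Group 2: 235 × 0.961 = 226
Group 3: 218 × 0.949 = 207
Group 4: 948 × 0.934 = 885
Group 5: 762 × 0.944 + 1136 × 0.528 = 719 + 600 = 1319
End of period: [354, 226, 207, 885, 1319]
Period 4.
Births: 207 × 0.155 = 32, 885 × 0.271 = 240 — total 272
Group 2: 354 × 0.961 = 340
Group 3: 226 × 0.949 = 214
Group 4: 207 × 0.934 = 193
Group 5: 885 × 0.944 + 1319 × 0.528 = 835 + 696 = 1531
End of period: [272, 340, 214, 193, 1531]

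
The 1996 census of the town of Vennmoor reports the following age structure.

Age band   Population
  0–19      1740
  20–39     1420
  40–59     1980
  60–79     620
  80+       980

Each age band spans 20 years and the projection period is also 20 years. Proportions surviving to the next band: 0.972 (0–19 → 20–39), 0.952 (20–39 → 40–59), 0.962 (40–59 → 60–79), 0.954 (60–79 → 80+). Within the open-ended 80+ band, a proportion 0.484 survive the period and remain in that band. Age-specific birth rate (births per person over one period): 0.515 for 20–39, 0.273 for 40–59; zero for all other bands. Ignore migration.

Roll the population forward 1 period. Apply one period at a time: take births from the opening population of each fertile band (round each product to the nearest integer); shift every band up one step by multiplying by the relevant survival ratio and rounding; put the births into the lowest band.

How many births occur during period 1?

Call the bands 1 to 5, youngest first.
Period 1.
Births: 1420 × 0.515 = 731  |  1980 × 0.273 = 541 → total 1272
Band 2: 1740 × 0.972 = 1691
Band 3: 1420 × 0.952 = 1352
Band 4: 1980 × 0.962 = 1905
Band 5: 620 × 0.954 + 980 × 0.484 = 591 + 474 = 1065
End of period: [1272, 1691, 1352, 1905, 1065]

1272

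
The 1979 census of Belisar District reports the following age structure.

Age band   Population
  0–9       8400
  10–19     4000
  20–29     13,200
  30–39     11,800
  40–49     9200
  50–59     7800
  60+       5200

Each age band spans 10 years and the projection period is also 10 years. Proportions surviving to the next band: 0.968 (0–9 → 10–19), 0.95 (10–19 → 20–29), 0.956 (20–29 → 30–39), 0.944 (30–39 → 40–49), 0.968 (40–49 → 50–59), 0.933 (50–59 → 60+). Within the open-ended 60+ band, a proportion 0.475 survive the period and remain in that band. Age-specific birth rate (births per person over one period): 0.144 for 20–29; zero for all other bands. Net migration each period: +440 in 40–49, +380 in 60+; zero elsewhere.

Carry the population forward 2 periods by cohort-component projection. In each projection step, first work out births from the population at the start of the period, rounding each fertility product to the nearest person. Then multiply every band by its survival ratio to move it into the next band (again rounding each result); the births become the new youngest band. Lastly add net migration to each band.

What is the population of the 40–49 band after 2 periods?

Call the bands 1 to 7, youngest first.
[period 1]
Births: 13200 * 0.144 = 1901
Band 2: 8400 * 0.968 = 8131
Band 3: 4000 * 0.95 = 3800
Band 4: 13200 * 0.956 = 12619
Band 5: 11800 * 0.944 = 11139
Band 6: 9200 * 0.968 = 8906
Band 7: 7800 * 0.933 + 5200 * 0.475 = 7277 + 2470 = 9747
Net migration: Band 5 + 440 → 11579; Band 7 + 380 → 10127
End of period: [1901, 8131, 3800, 12619, 11579, 8906, 10127]
[period 2]
Births: 3800 * 0.144 = 547
Band 2: 1901 * 0.968 = 1840
Band 3: 8131 * 0.95 = 7724
Band 4: 3800 * 0.956 = 3633
Band 5: 12619 * 0.944 = 11912
Band 6: 11579 * 0.968 = 11208
Band 7: 8906 * 0.933 + 10127 * 0.475 = 8309 + 4810 = 13119
Net migration: Band 5 + 440 → 12352; Band 7 + 380 → 13499
End of period: [547, 1840, 7724, 3633, 12352, 11208, 13499]

12352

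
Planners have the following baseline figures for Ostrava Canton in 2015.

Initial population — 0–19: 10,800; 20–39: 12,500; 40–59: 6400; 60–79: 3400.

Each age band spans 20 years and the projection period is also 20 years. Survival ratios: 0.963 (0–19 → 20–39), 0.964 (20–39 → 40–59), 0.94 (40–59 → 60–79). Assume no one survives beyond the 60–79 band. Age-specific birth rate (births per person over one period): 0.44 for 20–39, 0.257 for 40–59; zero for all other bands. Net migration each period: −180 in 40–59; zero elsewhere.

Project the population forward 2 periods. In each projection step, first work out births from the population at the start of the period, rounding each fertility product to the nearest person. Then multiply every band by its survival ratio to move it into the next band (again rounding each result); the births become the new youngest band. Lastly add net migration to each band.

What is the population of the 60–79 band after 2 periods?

11158

(Groups numbered youngest = 1 to oldest = 4.)
Period 1.
Births: 12500 × 0.44 = 5500 ; 6400 × 0.257 = 1645 → total 7145
Group 2: 10800 × 0.963 = 10400
Group 3: 12500 × 0.964 = 12050
Group 4: 6400 × 0.94 = 6016
Net migration: Group 3 − 180 → 11870
Giving 7145 / 10400 / 11870 / 6016.
Period 2.
Births: 10400 × 0.44 = 4576 ; 11870 × 0.257 = 3051 → total 7627
Group 2: 7145 × 0.963 = 6881
Group 3: 10400 × 0.964 = 10026
Group 4: 11870 × 0.94 = 11158
Net migration: Group 3 − 180 → 9846
Giving 7627 / 6881 / 9846 / 11158.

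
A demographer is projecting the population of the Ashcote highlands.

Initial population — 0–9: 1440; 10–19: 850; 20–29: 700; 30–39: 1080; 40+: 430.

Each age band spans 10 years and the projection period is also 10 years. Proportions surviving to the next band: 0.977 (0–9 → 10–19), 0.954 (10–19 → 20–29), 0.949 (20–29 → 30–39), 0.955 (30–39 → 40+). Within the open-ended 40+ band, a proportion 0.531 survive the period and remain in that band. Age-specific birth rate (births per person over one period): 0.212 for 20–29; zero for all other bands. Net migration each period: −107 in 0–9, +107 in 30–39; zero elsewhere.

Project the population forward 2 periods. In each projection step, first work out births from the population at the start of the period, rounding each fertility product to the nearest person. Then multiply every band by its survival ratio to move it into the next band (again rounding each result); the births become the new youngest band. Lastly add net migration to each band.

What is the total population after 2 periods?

(Bands numbered youngest = 1 to oldest = 5.)
Period 1.
Births: 700 × 0.212 = 148
Band 2: 1440 × 0.977 = 1407
Band 3: 850 × 0.954 = 811
Band 4: 700 × 0.949 = 664
Band 5: 1080 × 0.955 + 430 × 0.531 = 1031 + 228 = 1259
Net migration: Band 1 − 107 → 41; Band 4 + 107 → 771
End of period: [41, 1407, 811, 771, 1259]
Period 2.
Births: 811 × 0.212 = 172
Band 2: 41 × 0.977 = 40
Band 3: 1407 × 0.954 = 1342
Band 4: 811 × 0.949 = 770
Band 5: 771 × 0.955 + 1259 × 0.531 = 736 + 669 = 1405
Net migration: Band 1 − 107 → 65; Band 4 + 107 → 877
End of period: [65, 40, 1342, 877, 1405]
Total after period 2: 65 + 40 + 1342 + 877 + 1405 = 3729

3729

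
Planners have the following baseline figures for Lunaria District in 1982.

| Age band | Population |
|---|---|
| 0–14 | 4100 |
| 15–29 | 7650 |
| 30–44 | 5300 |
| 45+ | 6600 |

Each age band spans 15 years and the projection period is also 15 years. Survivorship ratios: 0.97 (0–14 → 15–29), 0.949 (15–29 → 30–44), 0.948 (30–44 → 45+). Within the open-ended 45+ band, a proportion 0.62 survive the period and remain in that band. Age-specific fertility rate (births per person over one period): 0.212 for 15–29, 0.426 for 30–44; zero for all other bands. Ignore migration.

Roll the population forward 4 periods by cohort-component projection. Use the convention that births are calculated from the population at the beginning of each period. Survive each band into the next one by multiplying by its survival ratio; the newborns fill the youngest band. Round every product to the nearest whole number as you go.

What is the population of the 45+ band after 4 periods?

Let band 1 be 0–14 through band 4 = 45+.
[period 1]
Births: 7650 × 0.212 = 1622 ; 5300 × 0.426 = 2258 — total 3880
Band 2: 4100 × 0.97 = 3977
Band 3: 7650 × 0.949 = 7260
Band 4: 5300 × 0.948 + 6600 × 0.62 = 5024 + 4092 = 9116
End of period: [3880, 3977, 7260, 9116]
[period 2]
Births: 3977 × 0.212 = 843 ; 7260 × 0.426 = 3093 — total 3936
Band 2: 3880 × 0.97 = 3764
Band 3: 3977 × 0.949 = 3774
Band 4: 7260 × 0.948 + 9116 × 0.62 = 6882 + 5652 = 12534
End of period: [3936, 3764, 3774, 12534]
[period 3]
Births: 3764 × 0.212 = 798 ; 3774 × 0.426 = 1608 — total 2406
Band 2: 3936 × 0.97 = 3818
Band 3: 3764 × 0.949 = 3572
Band 4: 3774 × 0.948 + 12534 × 0.62 = 3578 + 7771 = 11349
End of period: [2406, 3818, 3572, 11349]
[period 4]
Births: 3818 × 0.212 = 809 ; 3572 × 0.426 = 1522 — total 2331
Band 2: 2406 × 0.97 = 2334
Band 3: 3818 × 0.949 = 3623
Band 4: 3572 × 0.948 + 11349 × 0.62 = 3386 + 7036 = 10422
End of period: [2331, 2334, 3623, 10422]

10422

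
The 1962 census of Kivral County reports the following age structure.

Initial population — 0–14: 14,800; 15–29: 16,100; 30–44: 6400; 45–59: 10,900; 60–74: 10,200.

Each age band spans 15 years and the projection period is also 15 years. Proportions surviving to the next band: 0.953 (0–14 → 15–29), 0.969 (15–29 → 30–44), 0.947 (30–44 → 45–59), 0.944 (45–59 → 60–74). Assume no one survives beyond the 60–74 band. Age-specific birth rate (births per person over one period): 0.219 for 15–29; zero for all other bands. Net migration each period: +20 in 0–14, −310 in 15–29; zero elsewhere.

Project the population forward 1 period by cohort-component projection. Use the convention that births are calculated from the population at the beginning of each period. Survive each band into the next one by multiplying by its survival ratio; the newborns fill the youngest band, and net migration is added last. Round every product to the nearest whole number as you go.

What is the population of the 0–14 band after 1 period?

Numbering the bands 1..5 from youngest to oldest:
Period 1:
Births: 16100 * 0.219 = 3526
Band 2: 14800 * 0.953 = 14104
Band 3: 16100 * 0.969 = 15601
Band 4: 6400 * 0.947 = 6061
Band 5: 10900 * 0.944 = 10290
Net migration: Band 1 + 20 → 3546; Band 2 − 310 → 13794
Giving 3546 / 13794 / 15601 / 6061 / 10290.

3546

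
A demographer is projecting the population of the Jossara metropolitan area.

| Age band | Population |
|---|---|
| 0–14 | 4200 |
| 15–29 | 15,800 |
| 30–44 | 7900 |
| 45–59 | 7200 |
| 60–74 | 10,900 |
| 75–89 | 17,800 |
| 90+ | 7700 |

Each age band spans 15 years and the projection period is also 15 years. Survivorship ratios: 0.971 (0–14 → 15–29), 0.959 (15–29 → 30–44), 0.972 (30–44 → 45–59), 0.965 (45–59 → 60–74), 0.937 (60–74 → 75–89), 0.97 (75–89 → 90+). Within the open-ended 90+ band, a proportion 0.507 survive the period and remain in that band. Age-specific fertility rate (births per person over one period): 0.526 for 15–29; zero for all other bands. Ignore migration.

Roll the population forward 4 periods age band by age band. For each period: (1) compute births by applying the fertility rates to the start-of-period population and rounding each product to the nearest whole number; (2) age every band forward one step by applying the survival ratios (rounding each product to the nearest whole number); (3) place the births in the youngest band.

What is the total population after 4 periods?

[period 1]
Births: 15800 × 0.526 = 8311
15–29: 4200 × 0.971 = 4078
30–44: 15800 × 0.959 = 15152
45–59: 7900 × 0.972 = 7679
60–74: 7200 × 0.965 = 6948
75–89: 10900 × 0.937 = 10213
90+: 17800 × 0.97 + 7700 × 0.507 = 17266 + 3904 = 21170
End of period: [8311, 4078, 15152, 7679, 6948, 10213, 21170]
[period 2]
Births: 4078 × 0.526 = 2145
15–29: 8311 × 0.971 = 8070
30–44: 4078 × 0.959 = 3911
45–59: 15152 × 0.972 = 14728
60–74: 7679 × 0.965 = 7410
75–89: 6948 × 0.937 = 6510
90+: 10213 × 0.97 + 21170 × 0.507 = 9907 + 10733 = 20640
End of period: [2145, 8070, 3911, 14728, 7410, 6510, 20640]
[period 3]
Births: 8070 × 0.526 = 4245
15–29: 2145 × 0.971 = 2083
30–44: 8070 × 0.959 = 7739
45–59: 3911 × 0.972 = 3801
60–74: 14728 × 0.965 = 14213
75–89: 7410 × 0.937 = 6943
90+: 6510 × 0.97 + 20640 × 0.507 = 6315 + 10464 = 16779
End of period: [4245, 2083, 7739, 3801, 14213, 6943, 16779]
[period 4]
Births: 2083 × 0.526 = 1096
15–29: 4245 × 0.971 = 4122
30–44: 2083 × 0.959 = 1998
45–59: 7739 × 0.972 = 7522
60–74: 3801 × 0.965 = 3668
75–89: 14213 × 0.937 = 13318
90+: 6943 × 0.97 + 16779 × 0.507 = 6735 + 8507 = 15242
End of period: [1096, 4122, 1998, 7522, 3668, 13318, 15242]
Total after period 4: 1096 + 4122 + 1998 + 7522 + 3668 + 13318 + 15242 = 46966

46966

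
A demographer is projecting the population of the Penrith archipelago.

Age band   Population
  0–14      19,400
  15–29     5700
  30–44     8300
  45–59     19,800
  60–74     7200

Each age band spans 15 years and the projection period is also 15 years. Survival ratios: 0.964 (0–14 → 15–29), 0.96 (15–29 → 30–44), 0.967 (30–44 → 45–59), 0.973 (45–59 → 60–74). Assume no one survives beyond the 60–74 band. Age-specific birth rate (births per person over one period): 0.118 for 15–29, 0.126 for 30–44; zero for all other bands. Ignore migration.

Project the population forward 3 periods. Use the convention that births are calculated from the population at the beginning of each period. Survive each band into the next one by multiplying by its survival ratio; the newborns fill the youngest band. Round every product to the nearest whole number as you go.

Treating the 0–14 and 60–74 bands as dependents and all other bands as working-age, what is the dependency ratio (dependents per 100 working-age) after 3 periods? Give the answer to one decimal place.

35.0

Period 1:
Births: 5700 * 0.118 = 673 ; 8300 * 0.126 = 1046 ⇒ total 1719
15–29: 19400 * 0.964 = 18702
30–44: 5700 * 0.96 = 5472
45–59: 8300 * 0.967 = 8026
60–74: 19800 * 0.973 = 19265
End of period: [1719, 18702, 5472, 8026, 19265]
Period 2:
Births: 18702 * 0.118 = 2207 ; 5472 * 0.126 = 689 ⇒ total 2896
15–29: 1719 * 0.964 = 1657
30–44: 18702 * 0.96 = 17954
45–59: 5472 * 0.967 = 5291
60–74: 8026 * 0.973 = 7809
End of period: [2896, 1657, 17954, 5291, 7809]
Period 3:
Births: 1657 * 0.118 = 196 ; 17954 * 0.126 = 2262 ⇒ total 2458
15–29: 2896 * 0.964 = 2792
30–44: 1657 * 0.96 = 1591
45–59: 17954 * 0.967 = 17362
60–74: 5291 * 0.973 = 5148
End of period: [2458, 2792, 1591, 17362, 5148]
Dependents (band 0–14 + band 60–74) = 2458 + 5148 = 7606; working-age = 21745; ratio = 7606/21745 × 100 = 35.0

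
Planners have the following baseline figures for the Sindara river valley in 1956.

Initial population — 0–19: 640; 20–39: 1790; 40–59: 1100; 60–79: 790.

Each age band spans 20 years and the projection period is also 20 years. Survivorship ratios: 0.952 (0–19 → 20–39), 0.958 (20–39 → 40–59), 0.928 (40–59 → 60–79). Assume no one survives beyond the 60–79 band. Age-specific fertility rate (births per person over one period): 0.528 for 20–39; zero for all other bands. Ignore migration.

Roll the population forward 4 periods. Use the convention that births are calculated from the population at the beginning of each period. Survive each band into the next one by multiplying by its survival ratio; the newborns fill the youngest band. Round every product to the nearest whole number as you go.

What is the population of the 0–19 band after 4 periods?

162

(Bands numbered youngest = 1 to oldest = 4.)
[period 1]
Births: 1790 × 0.528 = 945
Band 2: 640 × 0.952 = 609
Band 3: 1790 × 0.958 = 1715
Band 4: 1100 × 0.928 = 1021
→ [945, 609, 1715, 1021]
[period 2]
Births: 609 × 0.528 = 322
Band 2: 945 × 0.952 = 900
Band 3: 609 × 0.958 = 583
Band 4: 1715 × 0.928 = 1592
→ [322, 900, 583, 1592]
[period 3]
Births: 900 × 0.528 = 475
Band 2: 322 × 0.952 = 307
Band 3: 900 × 0.958 = 862
Band 4: 583 × 0.928 = 541
→ [475, 307, 862, 541]
[period 4]
Births: 307 × 0.528 = 162
Band 2: 475 × 0.952 = 452
Band 3: 307 × 0.958 = 294
Band 4: 862 × 0.928 = 800
→ [162, 452, 294, 800]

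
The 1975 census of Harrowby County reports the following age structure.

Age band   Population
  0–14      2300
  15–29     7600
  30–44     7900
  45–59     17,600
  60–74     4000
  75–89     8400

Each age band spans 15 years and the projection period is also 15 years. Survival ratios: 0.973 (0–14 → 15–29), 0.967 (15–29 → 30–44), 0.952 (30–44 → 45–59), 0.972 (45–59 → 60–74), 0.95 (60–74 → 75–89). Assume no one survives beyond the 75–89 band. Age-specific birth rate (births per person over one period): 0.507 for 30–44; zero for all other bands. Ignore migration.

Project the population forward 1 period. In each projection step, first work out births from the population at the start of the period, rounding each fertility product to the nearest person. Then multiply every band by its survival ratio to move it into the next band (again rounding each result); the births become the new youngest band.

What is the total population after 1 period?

42020

After projecting period 1:
Births: 7900 * 0.507 = 4005
15–29: 2300 * 0.973 = 2238
30–44: 7600 * 0.967 = 7349
45–59: 7900 * 0.952 = 7521
60–74: 17600 * 0.972 = 17107
75–89: 4000 * 0.95 = 3800
Population now: 0–14=4005, 15–29=2238, 30–44=7349, 45–59=7521, 60–74=17107, 75–89=3800
Total after period 1: 4005 + 2238 + 7349 + 7521 + 17107 + 3800 = 42020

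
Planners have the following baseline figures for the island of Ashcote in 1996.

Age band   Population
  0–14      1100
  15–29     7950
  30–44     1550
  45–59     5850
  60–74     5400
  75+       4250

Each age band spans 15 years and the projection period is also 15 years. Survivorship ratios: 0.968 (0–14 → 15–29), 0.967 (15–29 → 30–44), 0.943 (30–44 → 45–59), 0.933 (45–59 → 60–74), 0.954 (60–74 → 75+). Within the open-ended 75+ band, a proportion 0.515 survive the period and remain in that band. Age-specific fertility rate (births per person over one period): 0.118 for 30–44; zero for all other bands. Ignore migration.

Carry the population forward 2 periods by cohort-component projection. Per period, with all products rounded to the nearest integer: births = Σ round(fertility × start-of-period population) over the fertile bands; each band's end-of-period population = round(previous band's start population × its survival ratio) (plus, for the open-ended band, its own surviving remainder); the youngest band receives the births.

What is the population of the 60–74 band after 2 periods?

(Bands numbered youngest = 1 to oldest = 6.)
Period 1:
Births: 1550 * 0.118 = 183
Band 2: 1100 * 0.968 = 1065
Band 3: 7950 * 0.967 = 7688
Band 4: 1550 * 0.943 = 1462
Band 5: 5850 * 0.933 = 5458
Band 6: 5400 * 0.954 + 4250 * 0.515 = 5152 + 2189 = 7341
Population now: 0–14=183, 15–29=1065, 30–44=7688, 45–59=1462, 60–74=5458, 75+=7341
Period 2:
Births: 7688 * 0.118 = 907
Band 2: 183 * 0.968 = 177
Band 3: 1065 * 0.967 = 1030
Band 4: 7688 * 0.943 = 7250
Band 5: 1462 * 0.933 = 1364
Band 6: 5458 * 0.954 + 7341 * 0.515 = 5207 + 3781 = 8988
Population now: 0–14=907, 15–29=177, 30–44=1030, 45–59=7250, 60–74=1364, 75+=8988

1364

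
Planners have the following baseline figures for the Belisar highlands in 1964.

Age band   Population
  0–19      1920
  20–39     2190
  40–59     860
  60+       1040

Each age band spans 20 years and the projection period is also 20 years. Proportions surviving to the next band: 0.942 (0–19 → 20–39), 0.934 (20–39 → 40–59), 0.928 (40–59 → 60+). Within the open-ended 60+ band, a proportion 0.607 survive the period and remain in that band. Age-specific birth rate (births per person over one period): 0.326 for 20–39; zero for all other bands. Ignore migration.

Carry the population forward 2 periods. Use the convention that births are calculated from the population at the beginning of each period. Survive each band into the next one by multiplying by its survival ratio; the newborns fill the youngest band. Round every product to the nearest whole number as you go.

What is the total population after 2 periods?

Period 1.
Births: 2190 * 0.326 = 714
20–39: 1920 * 0.942 = 1809
40–59: 2190 * 0.934 = 2045
60+: 860 * 0.928 + 1040 * 0.607 = 798 + 631 = 1429
End of period: [714, 1809, 2045, 1429]
Period 2.
Births: 1809 * 0.326 = 590
20–39: 714 * 0.942 = 673
40–59: 1809 * 0.934 = 1690
60+: 2045 * 0.928 + 1429 * 0.607 = 1898 + 867 = 2765
End of period: [590, 673, 1690, 2765]
Total after period 2: 590 + 673 + 1690 + 2765 = 5718

5718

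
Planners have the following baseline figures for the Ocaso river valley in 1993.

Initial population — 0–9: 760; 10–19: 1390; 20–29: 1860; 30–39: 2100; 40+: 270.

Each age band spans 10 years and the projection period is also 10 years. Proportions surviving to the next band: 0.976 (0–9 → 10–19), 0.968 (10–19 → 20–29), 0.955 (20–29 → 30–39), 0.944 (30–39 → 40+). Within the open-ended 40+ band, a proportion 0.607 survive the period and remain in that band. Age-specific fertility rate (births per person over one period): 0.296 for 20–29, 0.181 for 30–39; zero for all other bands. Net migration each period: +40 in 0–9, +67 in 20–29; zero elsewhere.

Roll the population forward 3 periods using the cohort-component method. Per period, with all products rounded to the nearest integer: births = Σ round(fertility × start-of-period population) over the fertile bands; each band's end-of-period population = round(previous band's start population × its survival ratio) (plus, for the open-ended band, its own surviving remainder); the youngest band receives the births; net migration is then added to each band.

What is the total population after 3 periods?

Let band 1 be 0–9 through band 5 = 40+.
Period 1:
Births: 1860 × 0.296 = 551 ; 2100 × 0.181 = 380 → 931
Band 2: 760 × 0.976 = 742
Band 3: 1390 × 0.968 = 1346
Band 4: 1860 × 0.955 = 1776
Band 5: 2100 × 0.944 + 270 × 0.607 = 1982 + 164 = 2146
Net migration: Band 1 + 40 → 971; Band 3 + 67 → 1413
Giving 971 / 742 / 1413 / 1776 / 2146.
Period 2:
Births: 1413 × 0.296 = 418 ; 1776 × 0.181 = 321 → 739
Band 2: 971 × 0.976 = 948
Band 3: 742 × 0.968 = 718
Band 4: 1413 × 0.955 = 1349
Band 5: 1776 × 0.944 + 2146 × 0.607 = 1677 + 1303 = 2980
Net migration: Band 1 + 40 → 779; Band 3 + 67 → 785
Giving 779 / 948 / 785 / 1349 / 2980.
Period 3:
Births: 785 × 0.296 = 232 ; 1349 × 0.181 = 244 → 476
Band 2: 779 × 0.976 = 760
Band 3: 948 × 0.968 = 918
Band 4: 785 × 0.955 = 750
Band 5: 1349 × 0.944 + 2980 × 0.607 = 1273 + 1809 = 3082
Net migration: Band 1 + 40 → 516; Band 3 + 67 → 985
Giving 516 / 760 / 985 / 750 / 3082.
Total after period 3: 516 + 760 + 985 + 750 + 3082 = 6093

6093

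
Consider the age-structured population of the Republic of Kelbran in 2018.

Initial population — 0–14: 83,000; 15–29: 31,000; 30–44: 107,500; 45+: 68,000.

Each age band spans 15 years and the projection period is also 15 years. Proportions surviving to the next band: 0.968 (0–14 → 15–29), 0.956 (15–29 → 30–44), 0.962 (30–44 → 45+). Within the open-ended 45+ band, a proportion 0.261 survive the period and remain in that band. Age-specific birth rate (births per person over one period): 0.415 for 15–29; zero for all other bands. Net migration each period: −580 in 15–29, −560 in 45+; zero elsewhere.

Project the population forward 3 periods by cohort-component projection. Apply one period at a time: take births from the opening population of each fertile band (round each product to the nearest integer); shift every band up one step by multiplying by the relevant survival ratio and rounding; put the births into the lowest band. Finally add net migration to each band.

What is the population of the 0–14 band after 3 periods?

Call the groups 1 to 4, youngest first.
After projecting period 1:
Births: 31000 * 0.415 = 12865
Group 2: 83000 * 0.968 = 80344
Group 3: 31000 * 0.956 = 29636
Group 4: 107500 * 0.962 + 68000 * 0.261 = 103415 + 17748 = 121163
Net migration: Group 2 − 580 → 79764; Group 4 − 560 → 120603
→ [12865, 79764, 29636, 120603]
After projecting period 2:
Births: 79764 * 0.415 = 33102
Group 2: 12865 * 0.968 = 12453
Group 3: 79764 * 0.956 = 76254
Group 4: 29636 * 0.962 + 120603 * 0.261 = 28510 + 31477 = 59987
Net migration: Group 2 − 580 → 11873; Group 4 − 560 → 59427
→ [33102, 11873, 76254, 59427]
After projecting period 3:
Births: 11873 * 0.415 = 4927
Group 2: 33102 * 0.968 = 32043
Group 3: 11873 * 0.956 = 11351
Group 4: 76254 * 0.962 + 59427 * 0.261 = 73356 + 15510 = 88866
Net migration: Group 2 − 580 → 31463; Group 4 − 560 → 88306
→ [4927, 31463, 11351, 88306]

4927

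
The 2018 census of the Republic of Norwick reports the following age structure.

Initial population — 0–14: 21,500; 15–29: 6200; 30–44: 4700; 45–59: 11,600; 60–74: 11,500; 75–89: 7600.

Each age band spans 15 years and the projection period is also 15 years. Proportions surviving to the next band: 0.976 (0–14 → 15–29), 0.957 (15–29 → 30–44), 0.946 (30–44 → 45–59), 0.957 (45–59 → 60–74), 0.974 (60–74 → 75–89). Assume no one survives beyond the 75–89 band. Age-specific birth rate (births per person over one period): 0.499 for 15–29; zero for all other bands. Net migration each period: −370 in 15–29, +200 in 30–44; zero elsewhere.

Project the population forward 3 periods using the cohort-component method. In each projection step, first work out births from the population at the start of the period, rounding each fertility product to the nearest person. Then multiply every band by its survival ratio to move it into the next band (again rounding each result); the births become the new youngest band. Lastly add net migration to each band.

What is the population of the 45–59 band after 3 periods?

18852

Period 1:
Births: 6200 × 0.499 = 3094
15–29: 21500 × 0.976 = 20984
30–44: 6200 × 0.957 = 5933
45–59: 4700 × 0.946 = 4446
60–74: 11600 × 0.957 = 11101
75–89: 11500 × 0.974 = 11201
Net migration: 15–29 − 370 → 20614; 30–44 + 200 → 6133
Population now: 0–14=3094, 15–29=20614, 30–44=6133, 45–59=4446, 60–74=11101, 75–89=11201
Period 2:
Births: 20614 × 0.499 = 10286
15–29: 3094 × 0.976 = 3020
30–44: 20614 × 0.957 = 19728
45–59: 6133 × 0.946 = 5802
60–74: 4446 × 0.957 = 4255
75–89: 11101 × 0.974 = 10812
Net migration: 15–29 − 370 → 2650; 30–44 + 200 → 19928
Population now: 0–14=10286, 15–29=2650, 30–44=19928, 45–59=5802, 60–74=4255, 75–89=10812
Period 3:
Births: 2650 × 0.499 = 1322
15–29: 10286 × 0.976 = 10039
30–44: 2650 × 0.957 = 2536
45–59: 19928 × 0.946 = 18852
60–74: 5802 × 0.957 = 5553
75–89: 4255 × 0.974 = 4144
Net migration: 15–29 − 370 → 9669; 30–44 + 200 → 2736
Population now: 0–14=1322, 15–29=9669, 30–44=2736, 45–59=18852, 60–74=5553, 75–89=4144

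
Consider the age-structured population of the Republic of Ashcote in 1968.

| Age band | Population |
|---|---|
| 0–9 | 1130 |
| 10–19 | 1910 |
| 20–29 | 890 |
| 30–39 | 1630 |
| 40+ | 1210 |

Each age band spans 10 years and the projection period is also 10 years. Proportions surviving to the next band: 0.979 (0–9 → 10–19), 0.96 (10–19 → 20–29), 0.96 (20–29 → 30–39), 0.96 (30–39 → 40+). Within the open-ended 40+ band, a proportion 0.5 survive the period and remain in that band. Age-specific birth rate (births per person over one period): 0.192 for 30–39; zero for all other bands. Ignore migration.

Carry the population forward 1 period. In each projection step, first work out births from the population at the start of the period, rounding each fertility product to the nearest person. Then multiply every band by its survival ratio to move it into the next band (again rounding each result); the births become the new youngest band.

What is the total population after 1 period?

Let group 1 be 0–9 through group 5 = 40+.
— Period 1 —
Births: 1630 * 0.192 = 313
Group 2: 1130 * 0.979 = 1106
Group 3: 1910 * 0.96 = 1834
Group 4: 890 * 0.96 = 854
Group 5: 1630 * 0.96 + 1210 * 0.5 = 1565 + 605 = 2170
→ [313, 1106, 1834, 854, 2170]
Total after period 1: 313 + 1106 + 1834 + 854 + 2170 = 6277

6277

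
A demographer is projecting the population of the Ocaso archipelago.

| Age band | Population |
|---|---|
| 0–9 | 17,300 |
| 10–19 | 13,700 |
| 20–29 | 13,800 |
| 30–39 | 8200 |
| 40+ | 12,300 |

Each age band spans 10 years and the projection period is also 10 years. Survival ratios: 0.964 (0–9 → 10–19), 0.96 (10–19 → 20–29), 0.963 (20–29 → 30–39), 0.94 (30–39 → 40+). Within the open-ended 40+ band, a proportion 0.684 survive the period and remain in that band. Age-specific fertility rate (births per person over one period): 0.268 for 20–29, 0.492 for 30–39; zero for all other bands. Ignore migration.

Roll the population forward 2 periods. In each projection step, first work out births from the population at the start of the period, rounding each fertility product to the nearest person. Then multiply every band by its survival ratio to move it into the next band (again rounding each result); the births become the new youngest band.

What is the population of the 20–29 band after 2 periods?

[period 1]
Births: 13800 × 0.268 = 3698 ; 8200 × 0.492 = 4034 → 7732
10–19: 17300 × 0.964 = 16677
20–29: 13700 × 0.96 = 13152
30–39: 13800 × 0.963 = 13289
40+: 8200 × 0.94 + 12300 × 0.684 = 7708 + 8413 = 16121
Population now: 0–9=7732, 10–19=16677, 20–29=13152, 30–39=13289, 40+=16121
[period 2]
Births: 13152 × 0.268 = 3525 ; 13289 × 0.492 = 6538 → 10063
10–19: 7732 × 0.964 = 7454
20–29: 16677 × 0.96 = 16010
30–39: 13152 × 0.963 = 12665
40+: 13289 × 0.94 + 16121 × 0.684 = 12492 + 11027 = 23519
Population now: 0–9=10063, 10–19=7454, 20–29=16010, 30–39=12665, 40+=23519

16010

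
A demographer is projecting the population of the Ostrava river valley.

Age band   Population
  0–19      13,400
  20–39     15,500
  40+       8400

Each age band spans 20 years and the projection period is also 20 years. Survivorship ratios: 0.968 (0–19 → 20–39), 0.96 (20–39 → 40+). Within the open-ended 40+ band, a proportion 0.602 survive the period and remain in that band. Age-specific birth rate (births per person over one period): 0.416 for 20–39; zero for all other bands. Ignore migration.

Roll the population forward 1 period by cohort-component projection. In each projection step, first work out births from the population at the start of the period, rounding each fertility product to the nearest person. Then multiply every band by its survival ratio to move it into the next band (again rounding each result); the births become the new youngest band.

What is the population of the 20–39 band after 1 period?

12971

Numbering the groups 1..3 from youngest to oldest:
After projecting period 1:
Births: 15500 * 0.416 = 6448
Group 2: 13400 * 0.968 = 12971
Group 3: 15500 * 0.96 + 8400 * 0.602 = 14880 + 5057 = 19937
→ [6448, 12971, 19937]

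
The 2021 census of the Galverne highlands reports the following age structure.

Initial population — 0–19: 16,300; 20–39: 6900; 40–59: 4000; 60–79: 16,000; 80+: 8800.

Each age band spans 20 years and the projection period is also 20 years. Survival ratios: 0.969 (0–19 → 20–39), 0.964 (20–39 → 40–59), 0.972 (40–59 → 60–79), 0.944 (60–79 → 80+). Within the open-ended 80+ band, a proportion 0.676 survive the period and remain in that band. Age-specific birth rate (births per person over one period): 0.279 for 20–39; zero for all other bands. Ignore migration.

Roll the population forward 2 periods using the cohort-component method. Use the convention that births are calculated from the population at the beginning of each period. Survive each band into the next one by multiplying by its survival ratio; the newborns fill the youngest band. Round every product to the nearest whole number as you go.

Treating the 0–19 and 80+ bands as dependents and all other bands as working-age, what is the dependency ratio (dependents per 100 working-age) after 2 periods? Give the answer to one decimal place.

Period 1.
Births: 6900 × 0.279 = 1925
20–39: 16300 × 0.969 = 15795
40–59: 6900 × 0.964 = 6652
60–79: 4000 × 0.972 = 3888
80+: 16000 × 0.944 + 8800 × 0.676 = 15104 + 5949 = 21053
→ [1925, 15795, 6652, 3888, 21053]
Period 2.
Births: 15795 × 0.279 = 4407
20–39: 1925 × 0.969 = 1865
40–59: 15795 × 0.964 = 15226
60–79: 6652 × 0.972 = 6466
80+: 3888 × 0.944 + 21053 × 0.676 = 3670 + 14232 = 17902
→ [4407, 1865, 15226, 6466, 17902]
Dependents (band 0–19 + band 80+) = 4407 + 17902 = 22309; working-age = 23557; ratio = 22309/23557 × 100 = 94.7

94.7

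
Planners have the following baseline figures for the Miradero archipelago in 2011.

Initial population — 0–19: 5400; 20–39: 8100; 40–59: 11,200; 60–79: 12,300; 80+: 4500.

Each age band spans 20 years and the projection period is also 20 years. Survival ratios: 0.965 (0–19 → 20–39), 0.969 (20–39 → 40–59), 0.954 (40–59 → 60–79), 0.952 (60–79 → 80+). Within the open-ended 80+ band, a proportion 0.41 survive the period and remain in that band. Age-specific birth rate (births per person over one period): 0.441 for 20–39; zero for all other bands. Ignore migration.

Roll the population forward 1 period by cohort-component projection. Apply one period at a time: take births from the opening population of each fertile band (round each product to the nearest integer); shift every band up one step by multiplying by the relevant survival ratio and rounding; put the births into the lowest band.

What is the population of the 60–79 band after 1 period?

(Bands numbered youngest = 1 to oldest = 5.)
[period 1]
Births: 8100 * 0.441 = 3572
Band 2: 5400 * 0.965 = 5211
Band 3: 8100 * 0.969 = 7849
Band 4: 11200 * 0.954 = 10685
Band 5: 12300 * 0.952 + 4500 * 0.41 = 11710 + 1845 = 13555
End of period: [3572, 5211, 7849, 10685, 13555]

10685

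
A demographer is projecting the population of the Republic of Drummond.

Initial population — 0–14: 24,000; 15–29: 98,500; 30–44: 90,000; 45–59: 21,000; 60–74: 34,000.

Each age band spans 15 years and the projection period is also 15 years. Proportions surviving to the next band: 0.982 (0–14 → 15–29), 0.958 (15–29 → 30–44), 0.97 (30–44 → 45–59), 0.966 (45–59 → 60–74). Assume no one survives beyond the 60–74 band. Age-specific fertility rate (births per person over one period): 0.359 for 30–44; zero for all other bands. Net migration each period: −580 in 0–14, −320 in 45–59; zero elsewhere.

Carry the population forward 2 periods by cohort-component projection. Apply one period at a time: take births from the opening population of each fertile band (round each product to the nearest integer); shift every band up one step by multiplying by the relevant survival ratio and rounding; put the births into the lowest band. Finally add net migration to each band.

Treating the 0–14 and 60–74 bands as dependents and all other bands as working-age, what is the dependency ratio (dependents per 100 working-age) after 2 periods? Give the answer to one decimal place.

Period 1.
Births: 90000 × 0.359 = 32310
15–29: 24000 × 0.982 = 23568
30–44: 98500 × 0.958 = 94363
45–59: 90000 × 0.97 = 87300
60–74: 21000 × 0.966 = 20286
Net migration: 0–14 − 580 → 31730; 45–59 − 320 → 86980
Population now: 0–14=31730, 15–29=23568, 30–44=94363, 45–59=86980, 60–74=20286
Period 2.
Births: 94363 × 0.359 = 33876
15–29: 31730 × 0.982 = 31159
30–44: 23568 × 0.958 = 22578
45–59: 94363 × 0.97 = 91532
60–74: 86980 × 0.966 = 84023
Net migration: 0–14 − 580 → 33296; 45–59 − 320 → 91212
Population now: 0–14=33296, 15–29=31159, 30–44=22578, 45–59=91212, 60–74=84023
Dependents (band 0–14 + band 60–74) = 33296 + 84023 = 117319; working-age = 144949; ratio = 117319/144949 × 100 = 80.9

80.9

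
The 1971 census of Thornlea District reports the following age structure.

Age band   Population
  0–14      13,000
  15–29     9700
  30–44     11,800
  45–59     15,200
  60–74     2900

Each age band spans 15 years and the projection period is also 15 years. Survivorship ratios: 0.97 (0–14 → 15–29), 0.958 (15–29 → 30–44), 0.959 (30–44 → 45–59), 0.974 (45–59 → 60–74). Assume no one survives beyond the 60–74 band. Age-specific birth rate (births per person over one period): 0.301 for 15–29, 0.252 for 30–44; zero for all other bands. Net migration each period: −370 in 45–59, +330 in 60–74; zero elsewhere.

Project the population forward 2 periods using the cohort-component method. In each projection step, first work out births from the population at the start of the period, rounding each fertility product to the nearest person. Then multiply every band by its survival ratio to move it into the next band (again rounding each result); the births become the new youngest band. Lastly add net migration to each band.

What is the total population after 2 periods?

43468

(Groups numbered youngest = 1 to oldest = 5.)
— Period 1 —
Births: 9700 * 0.301 = 2920  |  11800 * 0.252 = 2974 → 5894
Group 2: 13000 * 0.97 = 12610
Group 3: 9700 * 0.958 = 9293
Group 4: 11800 * 0.959 = 11316
Group 5: 15200 * 0.974 = 14805
Net migration: Group 4 − 370 → 10946; Group 5 + 330 → 15135
→ [5894, 12610, 9293, 10946, 15135]
— Period 2 —
Births: 12610 * 0.301 = 3796  |  9293 * 0.252 = 2342 → 6138
Group 2: 5894 * 0.97 = 5717
Group 3: 12610 * 0.958 = 12080
Group 4: 9293 * 0.959 = 8912
Group 5: 10946 * 0.974 = 10661
Net migration: Group 4 − 370 → 8542; Group 5 + 330 → 10991
→ [6138, 5717, 12080, 8542, 10991]
Total after period 2: 6138 + 5717 + 12080 + 8542 + 10991 = 43468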